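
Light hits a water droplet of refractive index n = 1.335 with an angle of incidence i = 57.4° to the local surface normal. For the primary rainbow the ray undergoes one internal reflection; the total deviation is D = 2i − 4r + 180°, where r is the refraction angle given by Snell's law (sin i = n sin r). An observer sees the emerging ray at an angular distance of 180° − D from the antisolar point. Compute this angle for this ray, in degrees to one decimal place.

sin r = sin 57.4° / 1.335 = 0.8425/1.335 = 0.6311; r = 39.13°.
D = 2·57.4° − 4·39.13° + 180° = 114.80° − 156.51° + 180° = 138.29°.
Angle from antisolar point = 180° − D = 41.71°.

41.7°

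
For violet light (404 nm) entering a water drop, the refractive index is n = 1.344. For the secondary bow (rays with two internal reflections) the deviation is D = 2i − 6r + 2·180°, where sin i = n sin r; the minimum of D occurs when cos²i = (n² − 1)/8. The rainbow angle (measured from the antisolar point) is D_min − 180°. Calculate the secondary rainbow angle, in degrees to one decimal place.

53.7°

cos²i = (1.80634 − 1)/8 = 0.10079; i = arccos(0.31748) = 71.490°.
sin r = sin 71.490°/1.344 = 0.70555; r = 44.874°.
D_min = 2·71.490° − 6·44.874° + 360° = 233.733°.
Rainbow angle = D_min − 180° = 53.733°.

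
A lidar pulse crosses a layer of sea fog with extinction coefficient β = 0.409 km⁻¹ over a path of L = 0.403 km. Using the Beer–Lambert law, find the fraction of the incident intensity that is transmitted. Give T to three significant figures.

0.848

τ = β·L = 0.409 × 0.403 = 0.1648.
T = exp(−0.1648) = 0.8480.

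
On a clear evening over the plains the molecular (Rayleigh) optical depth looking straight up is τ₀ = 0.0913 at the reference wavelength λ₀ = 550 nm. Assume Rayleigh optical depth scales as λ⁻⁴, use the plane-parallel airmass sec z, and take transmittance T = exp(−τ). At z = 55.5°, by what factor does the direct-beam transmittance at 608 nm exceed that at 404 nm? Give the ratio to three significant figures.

1.56

Airmass: sec 55.5° = 1.7655.
τ(608 nm) = 0.0913 × (550/608)⁴ × 1.7655 = 0.0913 × 0.6696 × 1.7655 = 0.1079.
τ(404 nm) = 0.0913 × (550/404)⁴ × 1.7655 = 0.0913 × 3.4350 × 1.7655 = 0.5537.
T(608)/T(404) = exp(τ_B − τ_A) = exp(0.4458) = 1.5617.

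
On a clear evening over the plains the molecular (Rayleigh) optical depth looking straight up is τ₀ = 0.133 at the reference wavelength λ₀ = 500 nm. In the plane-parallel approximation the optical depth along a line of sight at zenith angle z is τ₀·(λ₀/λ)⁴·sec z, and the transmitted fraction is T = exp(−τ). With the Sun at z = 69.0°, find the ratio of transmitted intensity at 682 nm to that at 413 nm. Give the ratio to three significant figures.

Airmass: sec 69.0° = 2.7904.
τ(682 nm) = 0.133 × (500/682)⁴ × 2.7904 = 0.133 × 0.2889 × 2.7904 = 0.1072.
τ(413 nm) = 0.133 × (500/413)⁴ × 2.7904 = 0.133 × 2.1482 × 2.7904 = 0.7973.
T(682)/T(413) = exp(τ_B − τ_A) = exp(0.6900) = 1.9938.

1.99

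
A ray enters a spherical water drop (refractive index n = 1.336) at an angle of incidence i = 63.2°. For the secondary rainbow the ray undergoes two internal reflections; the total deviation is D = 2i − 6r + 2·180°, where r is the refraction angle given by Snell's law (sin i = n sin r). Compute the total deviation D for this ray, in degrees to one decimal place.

234.9°

sin r = sin 63.2° / 1.336 = 0.8926/1.336 = 0.6681; r = 41.92°.
D = 2·63.2° − 6·41.92° + 2·180° = 126.40° − 251.53° + 360° = 234.87°.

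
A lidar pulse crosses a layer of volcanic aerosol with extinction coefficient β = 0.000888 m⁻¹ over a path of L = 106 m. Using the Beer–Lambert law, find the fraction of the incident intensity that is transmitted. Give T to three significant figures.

τ = β·L = 0.000888 × 106 = 0.0941.
T = exp(−0.0941) = 0.9102.

0.910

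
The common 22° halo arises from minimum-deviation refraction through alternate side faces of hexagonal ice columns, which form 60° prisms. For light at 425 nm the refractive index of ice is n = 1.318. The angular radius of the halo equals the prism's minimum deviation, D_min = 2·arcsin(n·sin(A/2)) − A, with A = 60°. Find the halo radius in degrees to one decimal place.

n·sin(A/2) = 1.318 × sin 30° = 1.318 × 0.5000 = 0.6590.
D_min = 2·arcsin(0.6590) − 60° = 2 × 41.224° − 60° = 22.447°.

22.4°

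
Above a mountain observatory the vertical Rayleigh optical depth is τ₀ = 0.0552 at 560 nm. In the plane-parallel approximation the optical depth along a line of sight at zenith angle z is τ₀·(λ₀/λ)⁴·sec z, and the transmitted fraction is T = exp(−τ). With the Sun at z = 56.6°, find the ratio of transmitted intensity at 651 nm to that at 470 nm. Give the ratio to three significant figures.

1.16

Airmass: sec 56.6° = 1.8166.
τ(651 nm) = 0.0552 × (560/651)⁴ × 1.8166 = 0.0552 × 0.5476 × 1.8166 = 0.0549.
τ(470 nm) = 0.0552 × (560/470)⁴ × 1.8166 = 0.0552 × 2.0154 × 1.8166 = 0.2021.
T(651)/T(470) = exp(τ_B − τ_A) = exp(0.1472) = 1.1586.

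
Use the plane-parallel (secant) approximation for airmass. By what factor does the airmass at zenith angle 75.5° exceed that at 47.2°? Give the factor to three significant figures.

2.71

X(75.5°)/X(47.2°) = sec 75.5° / sec 47.2° = cos 47.2° / cos 75.5° = 0.6794/0.2504 = 2.7136.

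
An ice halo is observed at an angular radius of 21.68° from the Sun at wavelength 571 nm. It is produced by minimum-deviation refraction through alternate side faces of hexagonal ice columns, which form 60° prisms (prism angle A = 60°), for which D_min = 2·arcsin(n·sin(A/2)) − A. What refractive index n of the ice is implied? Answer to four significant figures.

1.308

Rearranging: n = sin((D_min + A)/2) / sin(A/2).
(D_min + A)/2 = (21.68° + 60°)/2 = 40.840°.
n = sin 40.840° / sin 30° = 0.6539 / 0.5000 = 1.3079.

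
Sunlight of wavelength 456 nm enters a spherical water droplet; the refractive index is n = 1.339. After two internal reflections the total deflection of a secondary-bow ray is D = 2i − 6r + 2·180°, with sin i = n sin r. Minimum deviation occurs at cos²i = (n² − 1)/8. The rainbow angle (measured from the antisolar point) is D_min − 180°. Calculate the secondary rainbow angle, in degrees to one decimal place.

cos²i = (1.79292 − 1)/8 = 0.09912; i = arccos(0.31483) = 71.650°.
sin r = sin 71.650°/1.339 = 0.70885; r = 45.141°.
D_min = 2·71.650° − 6·45.141° + 360° = 232.451°.
Rainbow angle = D_min − 180° = 52.451°.

52.5°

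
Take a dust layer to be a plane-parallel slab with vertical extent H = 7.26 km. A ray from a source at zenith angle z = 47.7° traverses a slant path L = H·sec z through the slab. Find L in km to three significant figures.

10.8 km

sec z = 1/cos 47.7° = 1.4859.
L = 7.26 × 1.4859 = 10.787 km.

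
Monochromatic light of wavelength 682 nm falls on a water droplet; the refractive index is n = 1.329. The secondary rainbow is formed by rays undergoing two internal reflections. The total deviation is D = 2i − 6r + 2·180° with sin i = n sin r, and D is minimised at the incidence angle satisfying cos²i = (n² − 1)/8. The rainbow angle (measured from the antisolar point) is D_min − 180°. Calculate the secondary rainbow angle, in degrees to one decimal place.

49.8°

cos²i = (1.76624 − 1)/8 = 0.09578; i = arccos(0.30948) = 71.972°.
sin r = sin 71.972°/1.329 = 0.71550; r = 45.685°.
D_min = 2·71.972° − 6·45.685° + 360° = 229.837°.
Rainbow angle = D_min − 180° = 49.837°.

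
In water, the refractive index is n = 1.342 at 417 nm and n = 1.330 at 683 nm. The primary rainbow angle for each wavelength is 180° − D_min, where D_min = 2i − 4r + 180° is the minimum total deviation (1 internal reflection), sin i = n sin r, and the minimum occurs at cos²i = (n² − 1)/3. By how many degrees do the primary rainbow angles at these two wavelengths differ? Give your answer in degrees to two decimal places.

At 417 nm (n = 1.342): cos²i = 0.26699 → i = 58.888°, r = 39.641°, D_min = 139.213°, rainbow angle = 40.787°.
At 683 nm (n = 1.330): cos²i = 0.25630 → i = 59.585°, r = 40.422°, D_min = 137.484°, rainbow angle = 42.516°.
Angular width = |40.787° − 42.516°| = 1.729°.

1.73°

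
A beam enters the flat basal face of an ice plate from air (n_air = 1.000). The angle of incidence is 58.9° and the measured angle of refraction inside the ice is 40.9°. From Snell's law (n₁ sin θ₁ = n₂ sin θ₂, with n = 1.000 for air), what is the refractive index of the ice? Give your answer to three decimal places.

n = sin θ_i / sin θ_r = sin 58.9° / sin 40.9° = 0.8563 / 0.6547 = 1.3078.

1.308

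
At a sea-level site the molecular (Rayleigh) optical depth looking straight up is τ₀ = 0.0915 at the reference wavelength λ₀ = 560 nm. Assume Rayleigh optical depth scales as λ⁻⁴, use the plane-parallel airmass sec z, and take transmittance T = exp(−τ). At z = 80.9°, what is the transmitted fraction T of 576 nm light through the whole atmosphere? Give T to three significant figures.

sec 80.9° = 6.3228.
τ = 0.0915 × (560/576)⁴ × 6.3228 = 0.0915 × 0.8934 × 6.3228 = 0.5169.
T = exp(−0.5169) = 0.5964.

0.596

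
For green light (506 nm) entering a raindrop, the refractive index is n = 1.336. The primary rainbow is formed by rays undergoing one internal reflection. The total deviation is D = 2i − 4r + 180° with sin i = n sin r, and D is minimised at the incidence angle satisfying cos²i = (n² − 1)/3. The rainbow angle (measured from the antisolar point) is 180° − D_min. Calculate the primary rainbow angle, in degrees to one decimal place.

cos²i = (1.78490 − 1)/3 = 0.26163; i = arccos(0.51150) = 59.236°.
sin r = sin 59.236°/1.336 = 0.64318; r = 40.029°.
D_min = 2·59.236° − 4·40.029° + 180° = 138.356°.
Rainbow angle = 180° − D_min = 41.644°.

41.6°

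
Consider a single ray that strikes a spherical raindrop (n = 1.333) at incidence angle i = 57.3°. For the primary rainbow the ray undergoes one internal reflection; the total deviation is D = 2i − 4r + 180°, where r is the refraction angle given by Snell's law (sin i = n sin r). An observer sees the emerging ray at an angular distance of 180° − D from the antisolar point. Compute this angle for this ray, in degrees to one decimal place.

sin r = sin 57.3° / 1.333 = 0.8415/1.333 = 0.6313; r = 39.15°.
D = 2·57.3° − 4·39.15° + 180° = 114.60° − 156.58° + 180° = 138.02°.
Angle from antisolar point = 180° − D = 41.98°.

42.0°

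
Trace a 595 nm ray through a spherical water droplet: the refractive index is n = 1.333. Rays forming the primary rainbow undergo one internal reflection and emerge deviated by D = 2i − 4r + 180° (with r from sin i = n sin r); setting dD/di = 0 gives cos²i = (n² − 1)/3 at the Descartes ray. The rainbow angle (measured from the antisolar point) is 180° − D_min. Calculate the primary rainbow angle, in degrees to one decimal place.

cos²i = (1.77689 − 1)/3 = 0.25896; i = arccos(0.50888) = 59.410°.
sin r = sin 59.410°/1.333 = 0.64579; r = 40.225°.
D_min = 2·59.410° − 4·40.225° + 180° = 137.922°.
Rainbow angle = 180° − D_min = 42.078°.

42.1°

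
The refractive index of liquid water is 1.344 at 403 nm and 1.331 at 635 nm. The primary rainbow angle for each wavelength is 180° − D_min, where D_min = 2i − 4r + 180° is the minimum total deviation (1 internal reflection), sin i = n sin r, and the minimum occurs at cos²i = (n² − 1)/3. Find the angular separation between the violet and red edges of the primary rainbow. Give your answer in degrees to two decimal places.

At 403 nm (n = 1.344): cos²i = 0.26878 → i = 58.772°, r = 39.512°, D_min = 139.495°, rainbow angle = 40.505°.
At 635 nm (n = 1.331): cos²i = 0.25719 → i = 59.527°, r = 40.356°, D_min = 137.630°, rainbow angle = 42.370°.
Angular width = |40.505° − 42.370°| = 1.865°.

1.86°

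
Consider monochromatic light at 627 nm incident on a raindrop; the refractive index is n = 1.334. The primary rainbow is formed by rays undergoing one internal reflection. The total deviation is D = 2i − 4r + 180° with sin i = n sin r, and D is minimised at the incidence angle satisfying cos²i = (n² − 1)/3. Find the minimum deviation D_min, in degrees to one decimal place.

cos²i = (1.77956 − 1)/3 = 0.25985; i = arccos(0.50976) = 59.352°.
sin r = sin 59.352°/1.334 = 0.64492; r = 40.159°.
D_min = 2·59.352° − 4·40.159° + 180° = 138.067°.

138.1°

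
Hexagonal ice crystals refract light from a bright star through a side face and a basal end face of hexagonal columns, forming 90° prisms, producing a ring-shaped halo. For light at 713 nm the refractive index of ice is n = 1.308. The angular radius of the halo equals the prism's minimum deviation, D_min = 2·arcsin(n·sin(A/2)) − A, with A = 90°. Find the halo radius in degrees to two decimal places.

45.31°

n·sin(A/2) = 1.308 × sin 45° = 1.308 × 0.7071 = 0.9249.
D_min = 2·arcsin(0.9249) − 90° = 2 × 67.653° − 90° = 45.305°.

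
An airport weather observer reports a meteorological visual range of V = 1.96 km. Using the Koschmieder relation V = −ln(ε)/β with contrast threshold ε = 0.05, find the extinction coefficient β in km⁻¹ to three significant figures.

β = −ln(0.05) / V = 2.996 / 1.96 = 1.5284 km⁻¹.

1.53 km⁻¹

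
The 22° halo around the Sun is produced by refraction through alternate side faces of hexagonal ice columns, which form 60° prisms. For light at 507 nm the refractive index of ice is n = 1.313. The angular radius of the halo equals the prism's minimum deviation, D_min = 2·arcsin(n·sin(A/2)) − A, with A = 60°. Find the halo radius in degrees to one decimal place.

n·sin(A/2) = 1.313 × sin 30° = 1.313 × 0.5000 = 0.6565.
D_min = 2·arcsin(0.6565) − 60° = 2 × 41.033° − 60° = 22.067°.

22.1°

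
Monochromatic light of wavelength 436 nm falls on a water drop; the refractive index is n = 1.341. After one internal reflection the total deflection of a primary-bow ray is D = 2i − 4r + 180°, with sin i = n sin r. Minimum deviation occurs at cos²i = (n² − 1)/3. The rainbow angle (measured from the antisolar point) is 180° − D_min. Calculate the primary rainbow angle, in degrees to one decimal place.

40.9°

cos²i = (1.79828 − 1)/3 = 0.26609; i = arccos(0.51584) = 58.946°.
sin r = sin 58.946°/1.341 = 0.63884; r = 39.705°.
D_min = 2·58.946° − 4·39.705° + 180° = 139.071°.
Rainbow angle = 180° − D_min = 40.929°.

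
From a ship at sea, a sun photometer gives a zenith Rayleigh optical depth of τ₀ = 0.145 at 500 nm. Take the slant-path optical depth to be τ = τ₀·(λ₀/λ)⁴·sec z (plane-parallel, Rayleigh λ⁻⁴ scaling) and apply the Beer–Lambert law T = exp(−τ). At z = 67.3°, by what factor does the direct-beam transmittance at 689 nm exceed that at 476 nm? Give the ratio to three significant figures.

1.42

Airmass: sec 67.3° = 2.5913.
τ(689 nm) = 0.145 × (500/689)⁴ × 2.5913 = 0.145 × 0.2773 × 2.5913 = 0.1042.
τ(476 nm) = 0.145 × (500/476)⁴ × 2.5913 = 0.145 × 1.2175 × 2.5913 = 0.4574.
T(689)/T(476) = exp(τ_B − τ_A) = exp(0.3532) = 1.4237.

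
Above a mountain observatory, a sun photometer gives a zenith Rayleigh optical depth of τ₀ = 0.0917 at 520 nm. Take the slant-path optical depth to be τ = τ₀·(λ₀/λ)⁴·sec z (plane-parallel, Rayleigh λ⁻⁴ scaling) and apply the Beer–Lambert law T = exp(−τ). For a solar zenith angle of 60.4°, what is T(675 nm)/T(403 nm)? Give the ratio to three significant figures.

Airmass: sec 60.4° = 2.0245.
τ(675 nm) = 0.0917 × (520/675)⁴ × 2.0245 = 0.0917 × 0.3522 × 2.0245 = 0.0654.
τ(403 nm) = 0.0917 × (520/403)⁴ × 2.0245 = 0.0917 × 2.7720 × 2.0245 = 0.5146.
T(675)/T(403) = exp(τ_B − τ_A) = exp(0.4492) = 1.5671.

1.57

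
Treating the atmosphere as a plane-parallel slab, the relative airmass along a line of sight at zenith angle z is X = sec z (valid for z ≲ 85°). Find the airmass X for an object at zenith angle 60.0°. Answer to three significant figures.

X = sec z = 1/cos 60.0° = 1/0.5000 = 2.0000.

2.00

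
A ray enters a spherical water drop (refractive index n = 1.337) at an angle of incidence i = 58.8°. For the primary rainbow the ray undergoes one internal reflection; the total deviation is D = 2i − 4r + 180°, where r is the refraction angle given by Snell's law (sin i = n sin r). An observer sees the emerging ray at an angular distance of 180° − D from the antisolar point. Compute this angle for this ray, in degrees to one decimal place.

41.5°

sin r = sin 58.8° / 1.337 = 0.8554/1.337 = 0.6398; r = 39.77°.
D = 2·58.8° − 4·39.77° + 180° = 117.60° − 159.10° + 180° = 138.50°.
Angle from antisolar point = 180° − D = 41.50°.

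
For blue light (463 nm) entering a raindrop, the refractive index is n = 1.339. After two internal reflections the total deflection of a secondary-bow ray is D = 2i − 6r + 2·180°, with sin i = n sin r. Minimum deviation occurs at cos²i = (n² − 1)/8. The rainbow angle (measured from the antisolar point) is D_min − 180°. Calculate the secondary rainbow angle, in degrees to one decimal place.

cos²i = (1.79292 − 1)/8 = 0.09912; i = arccos(0.31483) = 71.650°.
sin r = sin 71.650°/1.339 = 0.70885; r = 45.141°.
D_min = 2·71.650° − 6·45.141° + 360° = 232.451°.
Rainbow angle = D_min − 180° = 52.451°.

52.5°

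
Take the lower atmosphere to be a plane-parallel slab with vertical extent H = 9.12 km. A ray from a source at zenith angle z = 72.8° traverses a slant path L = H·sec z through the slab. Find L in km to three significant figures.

30.8 km

sec z = 1/cos 72.8° = 3.3817.
L = 9.12 × 3.3817 = 30.841 km.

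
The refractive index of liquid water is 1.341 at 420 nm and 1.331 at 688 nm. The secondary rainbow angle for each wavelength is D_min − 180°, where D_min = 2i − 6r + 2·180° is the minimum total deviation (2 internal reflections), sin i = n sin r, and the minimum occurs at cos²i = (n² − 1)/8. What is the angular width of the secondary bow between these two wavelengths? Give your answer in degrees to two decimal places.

At 420 nm (n = 1.341): cos²i = 0.09979 → i = 71.586°, r = 45.034°, D_min = 232.966°, rainbow angle = 52.966°.
At 688 nm (n = 1.331): cos²i = 0.09645 → i = 71.907°, r = 45.575°, D_min = 230.365°, rainbow angle = 50.365°.
Angular width = |52.966° − 50.365°| = 2.601°.

2.60°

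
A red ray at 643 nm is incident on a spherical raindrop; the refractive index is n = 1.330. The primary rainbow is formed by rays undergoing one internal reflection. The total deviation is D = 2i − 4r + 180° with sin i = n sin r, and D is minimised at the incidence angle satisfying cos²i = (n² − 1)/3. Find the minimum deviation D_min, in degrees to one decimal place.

137.5°

cos²i = (1.76890 − 1)/3 = 0.25630; i = arccos(0.50626) = 59.585°.
sin r = sin 59.585°/1.330 = 0.64841; r = 40.422°.
D_min = 2·59.585° − 4·40.422° + 180° = 137.484°.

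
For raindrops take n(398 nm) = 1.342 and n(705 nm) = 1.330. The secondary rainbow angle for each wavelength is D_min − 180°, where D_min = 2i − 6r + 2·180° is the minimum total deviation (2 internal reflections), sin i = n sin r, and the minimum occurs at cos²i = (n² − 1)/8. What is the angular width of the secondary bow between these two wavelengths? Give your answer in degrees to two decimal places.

At 398 nm (n = 1.342): cos²i = 0.10012 → i = 71.554°, r = 44.981°, D_min = 233.222°, rainbow angle = 53.222°.
At 705 nm (n = 1.330): cos²i = 0.09611 → i = 71.940°, r = 45.630°, D_min = 230.101°, rainbow angle = 50.101°.
Angular width = |53.222° − 50.101°| = 3.121°.

3.12°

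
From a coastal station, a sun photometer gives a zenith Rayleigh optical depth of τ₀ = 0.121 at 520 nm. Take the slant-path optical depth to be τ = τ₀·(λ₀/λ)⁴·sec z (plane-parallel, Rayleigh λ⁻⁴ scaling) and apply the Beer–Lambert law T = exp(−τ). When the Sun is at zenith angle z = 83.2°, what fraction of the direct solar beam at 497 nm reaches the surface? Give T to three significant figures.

sec 83.2° = 8.4457.
τ = 0.121 × (520/497)⁴ × 8.4457 = 0.121 × 1.1984 × 8.4457 = 1.2246.
T = exp(−1.2246) = 0.2939.

0.294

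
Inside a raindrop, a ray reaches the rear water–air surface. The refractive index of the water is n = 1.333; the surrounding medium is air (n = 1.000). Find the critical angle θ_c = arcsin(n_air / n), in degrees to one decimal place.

sin θ_c = n_air / n = 1.000 / 1.333 = 0.7502.
θ_c = arcsin(0.7502) = 48.61°.

48.6°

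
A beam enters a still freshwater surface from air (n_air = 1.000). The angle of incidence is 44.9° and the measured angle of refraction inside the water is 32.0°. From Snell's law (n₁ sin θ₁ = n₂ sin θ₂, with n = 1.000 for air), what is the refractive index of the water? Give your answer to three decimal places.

1.332

n = sin θ_i / sin θ_r = sin 44.9° / sin 32.0° = 0.7059 / 0.5299 = 1.3320.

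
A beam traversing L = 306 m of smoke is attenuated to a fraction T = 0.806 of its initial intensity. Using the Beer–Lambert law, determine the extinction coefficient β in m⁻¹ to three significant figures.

Beer–Lambert: T = exp(−βL) ⇒ β = −ln(T)/L = −ln(0.806)/306 = 0.2157/306 = 0.0007048 m⁻¹.

0.000705 m⁻¹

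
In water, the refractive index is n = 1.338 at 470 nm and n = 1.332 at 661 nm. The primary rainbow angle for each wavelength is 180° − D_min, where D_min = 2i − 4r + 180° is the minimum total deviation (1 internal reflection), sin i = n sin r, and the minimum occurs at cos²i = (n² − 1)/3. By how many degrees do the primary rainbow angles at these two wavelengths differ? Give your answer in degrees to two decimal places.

At 470 nm (n = 1.338): cos²i = 0.26341 → i = 59.120°, r = 39.899°, D_min = 138.643°, rainbow angle = 41.357°.
At 661 nm (n = 1.332): cos²i = 0.25807 → i = 59.469°, r = 40.290°, D_min = 137.776°, rainbow angle = 42.224°.
Angular width = |41.357° − 42.224°| = 0.867°.

0.87°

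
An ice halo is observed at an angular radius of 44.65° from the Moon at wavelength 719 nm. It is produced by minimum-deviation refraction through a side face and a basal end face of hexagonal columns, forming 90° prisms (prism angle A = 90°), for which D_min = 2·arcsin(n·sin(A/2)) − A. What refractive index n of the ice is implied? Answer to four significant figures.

1.305

Rearranging: n = sin((D_min + A)/2) / sin(A/2).
(D_min + A)/2 = (44.65° + 90°)/2 = 67.325°.
n = sin 67.325° / sin 45° = 0.9227 / 0.7071 = 1.3049.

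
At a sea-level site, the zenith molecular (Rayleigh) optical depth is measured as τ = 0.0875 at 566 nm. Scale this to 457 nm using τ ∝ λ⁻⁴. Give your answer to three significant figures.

0.206

τ(457 nm) = τ(566 nm) × (566/457)⁴ = 0.0875 × (1.2385)⁴ = 0.0875 × 2.3529 = 0.2059.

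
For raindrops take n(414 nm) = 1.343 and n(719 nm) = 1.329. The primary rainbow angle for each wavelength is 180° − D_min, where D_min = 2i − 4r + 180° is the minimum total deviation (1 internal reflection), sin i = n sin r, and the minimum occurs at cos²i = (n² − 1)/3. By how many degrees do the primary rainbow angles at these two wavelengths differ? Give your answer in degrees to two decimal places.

At 414 nm (n = 1.343): cos²i = 0.26788 → i = 58.830°, r = 39.577°, D_min = 139.354°, rainbow angle = 40.646°.
At 719 nm (n = 1.329): cos²i = 0.25541 → i = 59.643°, r = 40.487°, D_min = 137.337°, rainbow angle = 42.663°.
Angular width = |40.646° − 42.663°| = 2.017°.

2.02°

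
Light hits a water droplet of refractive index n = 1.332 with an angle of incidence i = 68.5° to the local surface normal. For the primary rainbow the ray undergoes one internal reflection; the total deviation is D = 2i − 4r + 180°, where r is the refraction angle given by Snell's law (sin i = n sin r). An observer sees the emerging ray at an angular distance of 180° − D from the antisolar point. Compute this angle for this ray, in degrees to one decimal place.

sin r = sin 68.5° / 1.332 = 0.9304/1.332 = 0.6985; r = 44.31°.
D = 2·68.5° − 4·44.31° + 180° = 137.00° − 177.23° + 180° = 139.77°.
Angle from antisolar point = 180° − D = 40.23°.

40.2°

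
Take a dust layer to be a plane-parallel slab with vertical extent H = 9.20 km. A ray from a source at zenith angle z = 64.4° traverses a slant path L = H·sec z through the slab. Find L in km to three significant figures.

sec z = 1/cos 64.4° = 2.3144.
L = 9.20 × 2.3144 = 21.292 km.

21.3 km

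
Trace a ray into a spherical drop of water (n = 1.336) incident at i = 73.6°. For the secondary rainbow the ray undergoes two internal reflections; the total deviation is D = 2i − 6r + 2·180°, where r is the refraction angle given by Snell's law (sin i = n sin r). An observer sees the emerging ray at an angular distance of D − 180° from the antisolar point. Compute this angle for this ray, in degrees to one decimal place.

51.8°

sin r = sin 73.6° / 1.336 = 0.9593/1.336 = 0.7180; r = 45.89°.
D = 2·73.6° − 6·45.89° + 2·180° = 147.20° − 275.36° + 360° = 231.84°.
Angle from antisolar point = D − 180° = 51.84°.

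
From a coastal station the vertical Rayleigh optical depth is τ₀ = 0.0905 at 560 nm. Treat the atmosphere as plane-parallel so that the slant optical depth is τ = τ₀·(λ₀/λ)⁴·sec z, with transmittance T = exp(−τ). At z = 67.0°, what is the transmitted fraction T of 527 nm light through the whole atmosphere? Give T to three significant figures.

sec 67.0° = 2.5593.
τ = 0.0905 × (560/527)⁴ × 2.5593 = 0.0905 × 1.2750 × 2.5593 = 0.2953.
T = exp(−0.2953) = 0.7443.

0.744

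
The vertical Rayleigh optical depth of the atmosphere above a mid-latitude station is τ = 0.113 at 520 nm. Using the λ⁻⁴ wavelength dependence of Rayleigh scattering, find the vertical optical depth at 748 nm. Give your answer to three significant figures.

τ(748 nm) = τ(520 nm) × (520/748)⁴ = 0.113 × (0.6952)⁴ = 0.113 × 0.2336 = 0.0264.

0.0264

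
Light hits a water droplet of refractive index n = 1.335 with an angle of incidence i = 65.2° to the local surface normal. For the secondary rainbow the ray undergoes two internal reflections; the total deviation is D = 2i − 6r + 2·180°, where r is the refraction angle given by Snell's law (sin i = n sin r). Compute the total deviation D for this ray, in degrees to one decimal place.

sin r = sin 65.2° / 1.335 = 0.9078/1.335 = 0.6800; r = 42.84°.
D = 2·65.2° − 6·42.84° + 2·180° = 130.40° − 257.05° + 360° = 233.35°.

233.3°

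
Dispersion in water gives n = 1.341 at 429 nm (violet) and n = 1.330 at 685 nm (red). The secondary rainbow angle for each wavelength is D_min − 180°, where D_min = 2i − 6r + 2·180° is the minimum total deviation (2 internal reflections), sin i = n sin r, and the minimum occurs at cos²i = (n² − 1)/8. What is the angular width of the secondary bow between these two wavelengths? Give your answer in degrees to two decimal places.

2.86°

At 429 nm (n = 1.341): cos²i = 0.09979 → i = 71.586°, r = 45.034°, D_min = 232.966°, rainbow angle = 52.966°.
At 685 nm (n = 1.330): cos²i = 0.09611 → i = 71.940°, r = 45.630°, D_min = 230.101°, rainbow angle = 50.101°.
Angular width = |52.966° − 50.101°| = 2.865°.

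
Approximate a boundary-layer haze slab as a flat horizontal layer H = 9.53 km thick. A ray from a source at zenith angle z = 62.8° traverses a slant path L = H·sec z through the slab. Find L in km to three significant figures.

sec z = 1/cos 62.8° = 2.1877.
L = 9.53 × 2.1877 = 20.849 km.

20.8 km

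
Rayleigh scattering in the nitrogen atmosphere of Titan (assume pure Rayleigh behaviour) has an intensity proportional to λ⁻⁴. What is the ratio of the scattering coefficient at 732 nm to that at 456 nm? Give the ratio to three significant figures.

0.151

Rayleigh scattering ∝ λ⁻⁴, so the ratio of coefficients is the inverse fourth power of the wavelength ratio.
σ(732)/σ(456) = (456/732)⁴ = (0.6230)⁴ = 0.1506.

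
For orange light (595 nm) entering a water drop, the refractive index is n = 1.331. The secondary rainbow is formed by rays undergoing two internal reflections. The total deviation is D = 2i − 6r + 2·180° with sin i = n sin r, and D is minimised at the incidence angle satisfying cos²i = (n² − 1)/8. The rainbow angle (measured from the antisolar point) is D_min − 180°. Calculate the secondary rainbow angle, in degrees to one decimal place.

50.4°

cos²i = (1.77156 − 1)/8 = 0.09645; i = arccos(0.31056) = 71.907°.
sin r = sin 71.907°/1.331 = 0.71417; r = 45.575°.
D_min = 2·71.907° − 6·45.575° + 360° = 230.365°.
Rainbow angle = D_min − 180° = 50.365°.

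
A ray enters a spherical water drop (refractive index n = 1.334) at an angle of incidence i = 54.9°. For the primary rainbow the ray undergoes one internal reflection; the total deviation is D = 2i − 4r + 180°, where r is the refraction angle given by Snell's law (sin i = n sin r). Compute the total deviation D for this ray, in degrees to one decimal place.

sin r = sin 54.9° / 1.334 = 0.8181/1.334 = 0.6133; r = 37.83°.
D = 2·54.9° − 4·37.83° + 180° = 109.80° − 151.32° + 180° = 138.48°.

138.5°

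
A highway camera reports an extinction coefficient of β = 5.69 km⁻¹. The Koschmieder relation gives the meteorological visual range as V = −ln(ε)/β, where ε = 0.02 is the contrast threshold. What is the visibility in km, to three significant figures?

0.688 km

V = −ln(0.02) / 5.69 = 3.912 / 5.69 = 0.6875 km.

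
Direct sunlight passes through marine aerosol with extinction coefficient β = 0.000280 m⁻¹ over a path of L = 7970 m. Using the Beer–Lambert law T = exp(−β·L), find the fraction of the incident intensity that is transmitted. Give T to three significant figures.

0.107

τ = β·L = 0.000280 × 7970 = 2.2316.
T = exp(−2.2316) = 0.1074.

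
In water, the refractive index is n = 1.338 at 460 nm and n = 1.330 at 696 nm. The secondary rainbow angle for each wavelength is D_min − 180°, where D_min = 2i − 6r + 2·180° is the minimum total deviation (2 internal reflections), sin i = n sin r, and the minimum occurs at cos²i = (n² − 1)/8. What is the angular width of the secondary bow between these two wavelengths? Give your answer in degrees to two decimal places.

2.09°

At 460 nm (n = 1.338): cos²i = 0.09878 → i = 71.682°, r = 45.195°, D_min = 232.193°, rainbow angle = 52.193°.
At 696 nm (n = 1.330): cos²i = 0.09611 → i = 71.940°, r = 45.630°, D_min = 230.101°, rainbow angle = 50.101°.
Angular width = |52.193° − 50.101°| = 2.092°.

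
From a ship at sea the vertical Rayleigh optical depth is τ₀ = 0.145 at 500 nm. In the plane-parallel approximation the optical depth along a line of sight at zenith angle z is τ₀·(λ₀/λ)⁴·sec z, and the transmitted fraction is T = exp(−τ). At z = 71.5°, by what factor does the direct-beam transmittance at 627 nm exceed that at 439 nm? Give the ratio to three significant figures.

1.79

Airmass: sec 71.5° = 3.1515.
τ(627 nm) = 0.145 × (500/627)⁴ × 3.1515 = 0.145 × 0.4044 × 3.1515 = 0.1848.
τ(439 nm) = 0.145 × (500/439)⁴ × 3.1515 = 0.145 × 1.6828 × 3.1515 = 0.7690.
T(627)/T(439) = exp(τ_B − τ_A) = exp(0.5842) = 1.7935.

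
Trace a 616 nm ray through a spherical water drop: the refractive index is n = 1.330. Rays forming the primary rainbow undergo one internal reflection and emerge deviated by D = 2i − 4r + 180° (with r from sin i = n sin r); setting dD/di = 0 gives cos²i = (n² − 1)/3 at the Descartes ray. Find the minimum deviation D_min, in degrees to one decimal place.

137.5°

cos²i = (1.76890 − 1)/3 = 0.25630; i = arccos(0.50626) = 59.585°.
sin r = sin 59.585°/1.330 = 0.64841; r = 40.422°.
D_min = 2·59.585° − 4·40.422° + 180° = 137.484°.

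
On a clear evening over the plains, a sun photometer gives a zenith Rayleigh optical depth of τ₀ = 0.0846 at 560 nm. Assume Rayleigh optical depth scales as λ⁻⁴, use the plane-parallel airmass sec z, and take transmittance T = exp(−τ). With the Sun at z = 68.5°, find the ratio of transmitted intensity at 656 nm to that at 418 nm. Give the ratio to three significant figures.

1.86

Airmass: sec 68.5° = 2.7285.
τ(656 nm) = 0.0846 × (560/656)⁴ × 2.7285 = 0.0846 × 0.5311 × 2.7285 = 0.1226.
τ(418 nm) = 0.0846 × (560/418)⁴ × 2.7285 = 0.0846 × 3.2214 × 2.7285 = 0.7436.
T(656)/T(418) = exp(τ_B − τ_A) = exp(0.6210) = 1.8608.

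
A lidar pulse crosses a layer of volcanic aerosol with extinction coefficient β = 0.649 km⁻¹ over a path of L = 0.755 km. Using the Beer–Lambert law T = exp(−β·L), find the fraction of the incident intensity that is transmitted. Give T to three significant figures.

0.613

τ = β·L = 0.649 × 0.755 = 0.4900.
T = exp(−0.4900) = 0.6126.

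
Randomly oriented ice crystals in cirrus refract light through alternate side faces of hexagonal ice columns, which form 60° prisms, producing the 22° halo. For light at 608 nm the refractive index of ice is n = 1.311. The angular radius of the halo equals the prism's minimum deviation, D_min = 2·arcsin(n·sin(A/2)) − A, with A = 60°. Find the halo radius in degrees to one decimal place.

21.9°

n·sin(A/2) = 1.311 × sin 30° = 1.311 × 0.5000 = 0.6555.
D_min = 2·arcsin(0.6555) − 60° = 2 × 40.958° − 60° = 21.915°.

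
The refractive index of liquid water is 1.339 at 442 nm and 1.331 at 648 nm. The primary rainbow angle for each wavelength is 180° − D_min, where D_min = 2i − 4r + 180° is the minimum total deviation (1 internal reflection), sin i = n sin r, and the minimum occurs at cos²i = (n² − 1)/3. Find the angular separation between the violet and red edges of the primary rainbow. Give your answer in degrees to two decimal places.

1.16°

At 442 nm (n = 1.339): cos²i = 0.26431 → i = 59.062°, r = 39.834°, D_min = 138.786°, rainbow angle = 41.214°.
At 648 nm (n = 1.331): cos²i = 0.25719 → i = 59.527°, r = 40.356°, D_min = 137.630°, rainbow angle = 42.370°.
Angular width = |41.214° − 42.370°| = 1.156°.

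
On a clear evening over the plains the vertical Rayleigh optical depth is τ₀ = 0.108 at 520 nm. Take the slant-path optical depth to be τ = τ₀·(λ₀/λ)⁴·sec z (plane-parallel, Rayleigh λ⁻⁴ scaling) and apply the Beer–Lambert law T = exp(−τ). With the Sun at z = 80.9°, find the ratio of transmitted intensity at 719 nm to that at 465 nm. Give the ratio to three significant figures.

2.41

Airmass: sec 80.9° = 6.3228.
τ(719 nm) = 0.108 × (520/719)⁴ × 6.3228 = 0.108 × 0.2736 × 6.3228 = 0.1868.
τ(465 nm) = 0.108 × (520/465)⁴ × 6.3228 = 0.108 × 1.5639 × 6.3228 = 1.0679.
T(719)/T(465) = exp(τ_B − τ_A) = exp(0.8811) = 2.4135.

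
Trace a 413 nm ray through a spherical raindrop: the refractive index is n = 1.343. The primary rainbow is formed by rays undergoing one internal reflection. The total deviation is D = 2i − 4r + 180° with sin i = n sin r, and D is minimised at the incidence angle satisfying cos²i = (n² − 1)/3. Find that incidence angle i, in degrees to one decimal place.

58.8°

cos²i = (1.343² − 1)/3 = (1.80365 − 1)/3 = 0.26788.
cos i = 0.51757, so i = 58.830°.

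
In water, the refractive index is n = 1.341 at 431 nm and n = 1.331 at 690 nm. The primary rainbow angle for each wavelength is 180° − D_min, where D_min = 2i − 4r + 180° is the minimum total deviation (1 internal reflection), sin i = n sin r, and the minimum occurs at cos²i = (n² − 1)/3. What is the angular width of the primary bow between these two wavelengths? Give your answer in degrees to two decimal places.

1.44°

At 431 nm (n = 1.341): cos²i = 0.26609 → i = 58.946°, r = 39.705°, D_min = 139.071°, rainbow angle = 40.929°.
At 690 nm (n = 1.331): cos²i = 0.25719 → i = 59.527°, r = 40.356°, D_min = 137.630°, rainbow angle = 42.370°.
Angular width = |40.929° − 42.370°| = 1.441°.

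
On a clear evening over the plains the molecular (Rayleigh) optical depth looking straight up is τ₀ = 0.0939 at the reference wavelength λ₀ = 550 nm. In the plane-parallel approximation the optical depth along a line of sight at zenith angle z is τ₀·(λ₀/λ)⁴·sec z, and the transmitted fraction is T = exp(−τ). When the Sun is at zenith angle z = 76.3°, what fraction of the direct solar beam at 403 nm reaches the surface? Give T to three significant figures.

0.253

sec 76.3° = 4.2223.
τ = 0.0939 × (550/403)⁴ × 4.2223 = 0.0939 × 3.4692 × 4.2223 = 1.3754.
T = exp(−1.3754) = 0.2527.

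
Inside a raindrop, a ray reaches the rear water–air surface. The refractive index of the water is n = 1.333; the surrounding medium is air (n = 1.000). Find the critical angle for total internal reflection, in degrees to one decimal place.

sin θ_c = n_air / n = 1.000 / 1.333 = 0.7502.
θ_c = arcsin(0.7502) = 48.61°.

48.6°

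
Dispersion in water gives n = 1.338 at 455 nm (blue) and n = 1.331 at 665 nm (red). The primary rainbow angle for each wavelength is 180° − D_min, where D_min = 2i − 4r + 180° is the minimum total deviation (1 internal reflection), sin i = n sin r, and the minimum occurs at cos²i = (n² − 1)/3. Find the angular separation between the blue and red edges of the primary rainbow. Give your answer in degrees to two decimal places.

At 455 nm (n = 1.338): cos²i = 0.26341 → i = 59.120°, r = 39.899°, D_min = 138.643°, rainbow angle = 41.357°.
At 665 nm (n = 1.331): cos²i = 0.25719 → i = 59.527°, r = 40.356°, D_min = 137.630°, rainbow angle = 42.370°.
Angular width = |41.357° − 42.370°| = 1.013°.

1.01°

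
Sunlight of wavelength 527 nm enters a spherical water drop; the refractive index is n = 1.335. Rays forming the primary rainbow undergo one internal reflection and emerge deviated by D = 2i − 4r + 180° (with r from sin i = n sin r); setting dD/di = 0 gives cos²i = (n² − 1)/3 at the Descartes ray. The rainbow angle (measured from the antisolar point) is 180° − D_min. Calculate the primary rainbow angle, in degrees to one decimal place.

41.8°

cos²i = (1.78222 − 1)/3 = 0.26074; i = arccos(0.51063) = 59.294°.
sin r = sin 59.294°/1.335 = 0.64405; r = 40.094°.
D_min = 2·59.294° − 4·40.094° + 180° = 138.212°.
Rainbow angle = 180° − D_min = 41.788°.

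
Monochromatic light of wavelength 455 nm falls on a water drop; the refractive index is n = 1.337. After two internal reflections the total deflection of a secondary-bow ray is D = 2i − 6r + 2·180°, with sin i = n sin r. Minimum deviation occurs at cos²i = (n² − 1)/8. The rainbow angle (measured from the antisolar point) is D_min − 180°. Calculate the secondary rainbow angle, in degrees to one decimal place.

51.9°

cos²i = (1.78757 − 1)/8 = 0.09845; i = arccos(0.31376) = 71.714°.
sin r = sin 71.714°/1.337 = 0.71017; r = 45.249°.
D_min = 2·71.714° − 6·45.249° + 360° = 231.934°.
Rainbow angle = D_min − 180° = 51.934°.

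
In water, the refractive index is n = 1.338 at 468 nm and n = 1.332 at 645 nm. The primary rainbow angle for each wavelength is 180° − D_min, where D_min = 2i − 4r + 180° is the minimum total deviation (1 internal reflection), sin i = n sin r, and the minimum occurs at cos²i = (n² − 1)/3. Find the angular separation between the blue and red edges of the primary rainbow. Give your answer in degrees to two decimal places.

At 468 nm (n = 1.338): cos²i = 0.26341 → i = 59.120°, r = 39.899°, D_min = 138.643°, rainbow angle = 41.357°.
At 645 nm (n = 1.332): cos²i = 0.25807 → i = 59.469°, r = 40.290°, D_min = 137.776°, rainbow angle = 42.224°.
Angular width = |41.357° − 42.224°| = 0.867°.

0.87°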